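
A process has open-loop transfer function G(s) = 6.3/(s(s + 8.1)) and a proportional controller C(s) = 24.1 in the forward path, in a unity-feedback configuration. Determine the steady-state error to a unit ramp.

The loop has one pole at the origin (type 1). Velocity error constant K_v = lim_{s→0} s·C(s)G(s) = 24.1·6.3/8.1 = 18.74.
Steady-state error to a unit ramp: e_ss = 1/K_v = 0.0533.

0.0533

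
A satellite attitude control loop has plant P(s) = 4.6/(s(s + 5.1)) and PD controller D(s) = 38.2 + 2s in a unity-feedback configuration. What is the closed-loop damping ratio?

Forward path: (38.2 + 2s)·4.6/(s(s+5.1)). The closed-loop characteristic equation is s² + (5.1 + 4.6·2)s + 4.6·38.2 = 0.
That is s² + 14.3s + 175.7 = 0, so ω_n = 13.26 rad/s and ζ = 14.3/(2·13.26) = 0.5394.

ζ = 0.539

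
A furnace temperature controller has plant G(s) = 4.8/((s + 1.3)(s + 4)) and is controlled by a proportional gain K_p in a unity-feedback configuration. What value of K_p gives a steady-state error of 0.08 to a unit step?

Steady-state error for a unit step on this type-0 loop is 1/(1 + K_p·G(0)).
G(0) = 0.9231. Require 1/(1 + K_p·0.9231) = 0.08, so 1 + 0.9231·K_p = 12.5.
K_p = (12.5 − 1)/0.9231 = 12.5.

K_p = 12.5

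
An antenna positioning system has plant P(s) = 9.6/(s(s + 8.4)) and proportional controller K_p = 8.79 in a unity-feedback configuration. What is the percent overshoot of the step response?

19.9%

The closed-loop denominator s² + 8.4s + 84.38 gives ω_n = √84.38 = 9.186 and ζ = 8.4/(2ω_n) = 0.4572.
%OS = 100·exp(−πζ/√(1−ζ²)) = 100·exp(−π·0.4572/√0.791) = 19.9%.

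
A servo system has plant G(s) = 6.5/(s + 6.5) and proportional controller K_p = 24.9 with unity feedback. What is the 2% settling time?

T_s ≈ 0.0238 s

Closed-loop transfer function: T(s) = K_p·G(s)/(1 + K_p·G(s)) = 161.8/(s + 6.5 + 161.8) = 161.8/(s + 168.3).
Time constant τ = 1/168.3 = 0.00594 s, so the 2% settling time is about 4τ = 0.0238 s.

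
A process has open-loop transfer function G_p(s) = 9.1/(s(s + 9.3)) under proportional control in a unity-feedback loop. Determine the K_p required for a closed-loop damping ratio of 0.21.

Closed-loop characteristic equation: s² + 9.3s + K_p·9.1 = 0.
So ω_n = √(9.1K_p) and 2ζω_n = 9.3, giving ζ = 9.3/(2√(9.1K_p)).
Setting ζ = 0.21: √(9.1K_p) = 9.3/(2·0.21) = 22.14, so K_p = 490.3/9.1 = 53.9.

K_p = 53.9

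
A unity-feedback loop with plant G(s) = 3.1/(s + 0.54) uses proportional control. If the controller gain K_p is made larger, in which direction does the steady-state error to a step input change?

decrease

e_ss = 1/(1 + K_p·G(0)); a larger K_p raises the denominator, so e_ss decreases.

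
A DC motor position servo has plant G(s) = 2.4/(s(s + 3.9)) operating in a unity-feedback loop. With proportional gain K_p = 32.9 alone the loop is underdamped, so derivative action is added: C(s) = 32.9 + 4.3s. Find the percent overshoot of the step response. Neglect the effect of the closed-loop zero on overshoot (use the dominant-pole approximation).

1.51%

Forward path: (32.9 + 4.3s)·2.4/(s(s+3.9)). The closed-loop characteristic equation is s² + (3.9 + 2.4·4.3)s + 2.4·32.9 = 0.
That is s² + 14.22s + 78.96 = 0, so ω_n = 8.886 rad/s and ζ = 14.22/(2·8.886) = 0.8001.
%OS = 100·exp(−πζ/√(1−ζ²)) = 1.51%.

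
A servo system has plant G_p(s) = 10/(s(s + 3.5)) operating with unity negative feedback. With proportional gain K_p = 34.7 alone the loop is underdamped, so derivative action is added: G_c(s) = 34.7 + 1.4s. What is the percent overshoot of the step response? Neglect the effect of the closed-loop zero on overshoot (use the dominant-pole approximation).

Forward path: (34.7 + 1.4s)·10/(s(s+3.5)). The closed-loop characteristic equation is s² + (3.5 + 10·1.4)s + 10·34.7 = 0.
That is s² + 17.5s + 347 = 0, so ω_n = 18.63 rad/s and ζ = 17.5/(2·18.63) = 0.4697.
%OS = 100·exp(−πζ/√(1−ζ²)) = 18.8%.

18.8%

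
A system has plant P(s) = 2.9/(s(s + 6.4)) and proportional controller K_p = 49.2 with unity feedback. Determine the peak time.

The closed-loop denominator s² + 6.4s + 142.7 gives ω_n = √142.7 = 11.94 and ζ = 6.4/(2ω_n) = 0.2679.
Damped frequency ω_d = ω_n√(1−ζ²) = 11.51 rad/s, so peak time T_p = π/ω_d = 0.273 s.

T_p = 0.273 s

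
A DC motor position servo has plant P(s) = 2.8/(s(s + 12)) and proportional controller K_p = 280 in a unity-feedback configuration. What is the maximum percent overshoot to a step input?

50.2%

From 1 + K_pP(s) = 0: s² + 12s + 784 = 0 ⇒ ω_n = 28, ζ = 0.2143.
%OS = 100·exp(−πζ/√(1−ζ²)) = 100·exp(−π·0.2143/√0.9541) = 50.2%.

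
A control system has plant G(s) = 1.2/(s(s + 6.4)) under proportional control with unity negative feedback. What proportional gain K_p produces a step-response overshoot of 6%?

From %OS = 100·exp(−πζ/√(1−ζ²)) = 6%, ζ = −ln(0.06)/√(π²+ln²(0.06)) = 0.6671.
Characteristic equation s² + 6.4s + 1.2K_p = 0 gives ζ = 6.4/(2√(1.2K_p)).
Setting ζ = 0.6671: √(1.2K_p) = 6.4/(2·0.6671) = 4.797, so K_p = 23.01/1.2 = 19.2.

K_p = 19.2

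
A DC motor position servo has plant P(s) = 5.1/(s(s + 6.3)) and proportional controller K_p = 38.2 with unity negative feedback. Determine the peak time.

Closed-loop characteristic equation: s² + 6.3s + 194.8 = 0, so ω_n = 13.96 rad/s and ζ = 6.3/(2·13.96) = 0.2257.
Damped frequency ω_d = ω_n√(1−ζ²) = 13.6 rad/s, so peak time T_p = π/ω_d = 0.231 s.

T_p = 0.231 s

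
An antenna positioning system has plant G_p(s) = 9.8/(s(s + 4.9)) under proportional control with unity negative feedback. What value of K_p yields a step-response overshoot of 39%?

From %OS = 100·exp(−πζ/√(1−ζ²)) = 39%, ζ = −ln(0.39)/√(π²+ln²(0.39)) = 0.2871.
Characteristic equation s² + 4.9s + 9.8K_p = 0 gives ζ = 4.9/(2√(9.8K_p)).
Setting ζ = 0.2871: √(9.8K_p) = 4.9/(2·0.2871) = 8.533, so K_p = 72.82/9.8 = 7.43.

K_p = 7.43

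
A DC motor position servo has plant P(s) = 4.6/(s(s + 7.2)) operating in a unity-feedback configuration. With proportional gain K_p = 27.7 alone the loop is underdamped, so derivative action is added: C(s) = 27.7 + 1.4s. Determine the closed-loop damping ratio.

Forward path: (27.7 + 1.4s)·4.6/(s(s+7.2)). The closed-loop characteristic equation is s² + (7.2 + 4.6·1.4)s + 4.6·27.7 = 0.
That is s² + 13.64s + 127.4 = 0, so ω_n = 11.29 rad/s and ζ = 13.64/(2·11.29) = 0.6042.

ζ = 0.604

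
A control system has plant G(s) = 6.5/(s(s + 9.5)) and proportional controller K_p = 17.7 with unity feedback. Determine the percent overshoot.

Closed-loop characteristic equation: s² + 9.5s + 115 = 0, so ω_n = 10.73 rad/s and ζ = 9.5/(2·10.73) = 0.4428.
%OS = 100·exp(−πζ/√(1−ζ²)) = 100·exp(−π·0.4428/√0.8039) = 21.2%.

21.2%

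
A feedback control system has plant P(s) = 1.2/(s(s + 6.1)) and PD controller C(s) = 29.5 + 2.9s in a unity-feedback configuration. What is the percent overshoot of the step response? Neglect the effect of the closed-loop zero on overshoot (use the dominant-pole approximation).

Forward path: (29.5 + 2.9s)·1.2/(s(s+6.1)). The closed-loop characteristic equation is s² + (6.1 + 1.2·2.9)s + 1.2·29.5 = 0.
That is s² + 9.58s + 35.4 = 0, so ω_n = 5.95 rad/s and ζ = 9.58/(2·5.95) = 0.8051.
%OS = 100·exp(−πζ/√(1−ζ²)) = 1.41%.

1.41%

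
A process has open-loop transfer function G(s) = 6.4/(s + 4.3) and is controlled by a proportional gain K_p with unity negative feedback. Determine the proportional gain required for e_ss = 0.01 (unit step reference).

The loop is type 0, so e_ss(step) = 1/(1 + K_pos) with K_pos = K_p·G(0).
G(0) = 1.488. Require 1/(1 + K_p·1.488) = 0.01, so 1 + 1.488·K_p = 100.
K_p = (100 − 1)/1.488 = 66.5.

K_p = 66.5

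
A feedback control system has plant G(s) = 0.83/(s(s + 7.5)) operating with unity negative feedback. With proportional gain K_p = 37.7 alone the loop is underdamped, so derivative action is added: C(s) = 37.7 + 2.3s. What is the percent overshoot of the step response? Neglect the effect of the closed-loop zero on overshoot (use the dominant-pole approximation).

0.757%

Forward path: (37.7 + 2.3s)·0.83/(s(s+7.5)). The closed-loop characteristic equation is s² + (7.5 + 0.83·2.3)s + 0.83·37.7 = 0.
That is s² + 9.409s + 31.29 = 0, so ω_n = 5.594 rad/s and ζ = 9.409/(2·5.594) = 0.841.
%OS = 100·exp(−πζ/√(1−ζ²)) = 0.757%.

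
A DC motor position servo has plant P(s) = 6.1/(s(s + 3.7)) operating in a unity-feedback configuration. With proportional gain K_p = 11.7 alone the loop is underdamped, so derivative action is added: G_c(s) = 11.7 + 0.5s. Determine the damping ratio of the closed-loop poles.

ζ = 0.399

Forward path: (11.7 + 0.5s)·6.1/(s(s+3.7)). The closed-loop characteristic equation is s² + (3.7 + 6.1·0.5)s + 6.1·11.7 = 0.
That is s² + 6.75s + 71.37 = 0, so ω_n = 8.448 rad/s and ζ = 6.75/(2·8.448) = 0.3995.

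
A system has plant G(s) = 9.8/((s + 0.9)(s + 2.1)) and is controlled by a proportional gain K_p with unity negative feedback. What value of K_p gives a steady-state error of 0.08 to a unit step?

K_p = 2.22

The loop is type 0, so e_ss(step) = 1/(1 + K_pos) with K_pos = K_p·G(0).
G(0) = 5.185. Require 1/(1 + K_p·5.185) = 0.08, so 1 + 5.185·K_p = 12.5.
K_p = (12.5 − 1)/5.185 = 2.22.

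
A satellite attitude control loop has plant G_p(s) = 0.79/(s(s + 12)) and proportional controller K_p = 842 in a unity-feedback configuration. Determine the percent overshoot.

47.2%

Closed-loop characteristic equation: s² + 12s + 665.2 = 0, so ω_n = 25.79 rad/s and ζ = 12/(2·25.79) = 0.2326.
%OS = 100·exp(−πζ/√(1−ζ²)) = 100·exp(−π·0.2326/√0.9459) = 47.2%.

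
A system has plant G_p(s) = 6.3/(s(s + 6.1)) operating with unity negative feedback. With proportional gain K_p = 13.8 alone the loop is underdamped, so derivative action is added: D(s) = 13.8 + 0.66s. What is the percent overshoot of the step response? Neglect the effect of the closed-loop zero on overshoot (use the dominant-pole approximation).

Forward path: (13.8 + 0.66s)·6.3/(s(s+6.1)). The closed-loop characteristic equation is s² + (6.1 + 6.3·0.66)s + 6.3·13.8 = 0.
That is s² + 10.26s + 86.94 = 0, so ω_n = 9.324 rad/s and ζ = 10.26/(2·9.324) = 0.5501.
%OS = 100·exp(−πζ/√(1−ζ²)) = 12.6%.

12.6%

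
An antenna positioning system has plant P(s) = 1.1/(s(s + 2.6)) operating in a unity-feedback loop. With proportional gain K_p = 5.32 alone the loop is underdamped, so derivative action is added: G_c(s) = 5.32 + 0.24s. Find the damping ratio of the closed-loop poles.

ζ = 0.592

Forward path: (5.32 + 0.24s)·1.1/(s(s+2.6)). The closed-loop characteristic equation is s² + (2.6 + 1.1·0.24)s + 1.1·5.32 = 0.
That is s² + 2.864s + 5.852 = 0, so ω_n = 2.419 rad/s and ζ = 2.864/(2·2.419) = 0.592.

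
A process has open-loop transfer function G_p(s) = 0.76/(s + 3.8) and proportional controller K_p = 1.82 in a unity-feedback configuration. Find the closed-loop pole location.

Closed-loop transfer function: T(s) = K_p·G_p(s)/(1 + K_p·G_p(s)) = 1.383/(s + 3.8 + 1.383) = 1.383/(s + 5.183).
The closed-loop pole is at s = −5.183.

s = -5.183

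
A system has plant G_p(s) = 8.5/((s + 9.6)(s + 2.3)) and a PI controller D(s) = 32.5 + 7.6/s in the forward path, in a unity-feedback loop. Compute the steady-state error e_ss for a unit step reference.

The open loop D(s)G_p(s) has a pole at the origin (type 1), so the static position error constant is infinite and e_ss = 1/(1+∞) = 0.

0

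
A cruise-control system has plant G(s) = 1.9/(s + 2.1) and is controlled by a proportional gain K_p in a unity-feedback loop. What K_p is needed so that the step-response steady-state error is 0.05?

For a type-0 loop with proportional control, e_ss = 1/(1 + K_p·G(0)).
G(0) = 0.9048. Require 1/(1 + K_p·0.9048) = 0.05, so 1 + 0.9048·K_p = 20.
K_p = (20 − 1)/0.9048 = 21.

K_p = 21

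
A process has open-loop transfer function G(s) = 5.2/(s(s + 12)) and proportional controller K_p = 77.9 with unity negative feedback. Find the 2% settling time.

Closed-loop characteristic equation: s² + 12s + 405.1 = 0, so ω_n = 20.13 rad/s and ζ = 12/(2·20.13) = 0.2981.
2% settling time T_s ≈ 4/(ζω_n) = 4/6 = 0.667 s.

T_s ≈ 0.667 s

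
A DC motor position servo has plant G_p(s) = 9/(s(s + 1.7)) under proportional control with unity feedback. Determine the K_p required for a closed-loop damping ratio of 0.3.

K_p = 0.892

Closed-loop characteristic equation: s² + 1.7s + K_p·9 = 0.
So ω_n = √(9K_p) and 2ζω_n = 1.7, giving ζ = 1.7/(2√(9K_p)).
Setting ζ = 0.3: √(9K_p) = 1.7/(2·0.3) = 2.833, so K_p = 8.028/9 = 0.892.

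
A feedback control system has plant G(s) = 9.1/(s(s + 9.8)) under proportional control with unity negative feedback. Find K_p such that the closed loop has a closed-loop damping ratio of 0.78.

K_p = 4.34

Closed-loop characteristic equation: s² + 9.8s + K_p·9.1 = 0.
So ω_n = √(9.1K_p) and 2ζω_n = 9.8, giving ζ = 9.8/(2√(9.1K_p)).
Setting ζ = 0.78: √(9.1K_p) = 9.8/(2·0.78) = 6.282, so K_p = 39.46/9.1 = 4.34.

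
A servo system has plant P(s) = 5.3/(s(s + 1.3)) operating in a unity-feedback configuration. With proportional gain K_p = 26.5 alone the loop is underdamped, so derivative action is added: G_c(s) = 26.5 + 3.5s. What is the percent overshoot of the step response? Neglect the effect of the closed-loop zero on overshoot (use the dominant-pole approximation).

0.811%

Forward path: (26.5 + 3.5s)·5.3/(s(s+1.3)). The closed-loop characteristic equation is s² + (1.3 + 5.3·3.5)s + 5.3·26.5 = 0.
That is s² + 19.85s + 140.4 = 0, so ω_n = 11.85 rad/s and ζ = 19.85/(2·11.85) = 0.8375.
%OS = 100·exp(−πζ/√(1−ζ²)) = 0.811%.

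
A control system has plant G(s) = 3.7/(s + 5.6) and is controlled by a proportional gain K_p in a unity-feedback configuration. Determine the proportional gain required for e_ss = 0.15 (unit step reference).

For a type-0 loop with proportional control, e_ss = 1/(1 + K_p·G(0)).
G(0) = 0.6607. Require 1/(1 + K_p·0.6607) = 0.15, so 1 + 0.6607·K_p = 6.667.
K_p = (6.667 − 1)/0.6607 = 8.58.

K_p = 8.58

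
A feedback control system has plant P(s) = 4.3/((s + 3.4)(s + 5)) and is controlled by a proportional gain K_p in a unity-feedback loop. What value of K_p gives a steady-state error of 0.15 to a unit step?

The loop is type 0, so e_ss(step) = 1/(1 + K_pos) with K_pos = K_p·P(0).
P(0) = 0.2529. Require 1/(1 + K_p·0.2529) = 0.15, so 1 + 0.2529·K_p = 6.667.
K_p = (6.667 − 1)/0.2529 = 22.4.

K_p = 22.4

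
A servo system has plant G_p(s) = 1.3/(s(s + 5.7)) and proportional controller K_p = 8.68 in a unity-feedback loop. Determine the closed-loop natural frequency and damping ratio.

The closed-loop denominator is s(s+5.7) + 8.68·1.3 = s² + 5.7s + 11.28.
So ω_n² = 11.28 ⇒ ω_n = 3.359 rad/s, and ζ = 5.7/(2ω_n) = 0.848.

ω_n = 3.36 rad/s, ζ = 0.848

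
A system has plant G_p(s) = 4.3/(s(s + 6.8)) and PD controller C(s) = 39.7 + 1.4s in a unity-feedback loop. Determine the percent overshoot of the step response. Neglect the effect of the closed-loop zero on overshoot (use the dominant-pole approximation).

Forward path: (39.7 + 1.4s)·4.3/(s(s+6.8)). The closed-loop characteristic equation is s² + (6.8 + 4.3·1.4)s + 4.3·39.7 = 0.
That is s² + 12.82s + 170.7 = 0, so ω_n = 13.07 rad/s and ζ = 12.82/(2·13.07) = 0.4906.
%OS = 100·exp(−πζ/√(1−ζ²)) = 17.1%.

17.1%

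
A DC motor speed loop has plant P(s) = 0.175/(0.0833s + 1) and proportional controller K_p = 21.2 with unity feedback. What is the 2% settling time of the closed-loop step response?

Closed loop: T(s) = K_p·P/(1+K_p·P) = 3.71/(0.0833s + 1 + 3.71), with pole at s = −(1 + 3.71)/0.0833 = −56.54.
τ = 1/56.54 = 0.01769 s, so 2% settling time ≈ 4τ = 0.0707 s.

T_s ≈ 0.0707 s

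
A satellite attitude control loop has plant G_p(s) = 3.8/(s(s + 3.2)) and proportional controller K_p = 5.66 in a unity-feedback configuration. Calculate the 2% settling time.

T_s ≈ 2.5 s

Closed-loop characteristic equation: s² + 3.2s + 21.51 = 0, so ω_n = 4.638 rad/s and ζ = 3.2/(2·4.638) = 0.345.
2% settling time T_s ≈ 4/(ζω_n) = 4/1.6 = 2.5 s.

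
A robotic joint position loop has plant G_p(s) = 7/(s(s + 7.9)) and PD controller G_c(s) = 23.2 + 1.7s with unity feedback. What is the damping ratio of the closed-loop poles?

Forward path: (23.2 + 1.7s)·7/(s(s+7.9)). The closed-loop characteristic equation is s² + (7.9 + 7·1.7)s + 7·23.2 = 0.
That is s² + 19.8s + 162.4 = 0, so ω_n = 12.74 rad/s and ζ = 19.8/(2·12.74) = 0.7769.

ζ = 0.777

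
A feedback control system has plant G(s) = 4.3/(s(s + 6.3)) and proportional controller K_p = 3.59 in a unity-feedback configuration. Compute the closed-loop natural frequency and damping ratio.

The closed-loop denominator is s(s+6.3) + 3.59·4.3 = s² + 6.3s + 15.44.
Matching s² + 2ζω_n s + ω_n²: ω_n = √15.44 = 3.929 rad/s and 2ζω_n = 6.3, so ζ = 6.3/(2·3.929) = 0.802.

ω_n = 3.93 rad/s, ζ = 0.802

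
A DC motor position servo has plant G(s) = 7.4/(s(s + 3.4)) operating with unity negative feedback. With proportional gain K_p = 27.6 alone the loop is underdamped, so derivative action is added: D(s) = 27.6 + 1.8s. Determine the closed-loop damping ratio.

ζ = 0.585

Forward path: (27.6 + 1.8s)·7.4/(s(s+3.4)). The closed-loop characteristic equation is s² + (3.4 + 7.4·1.8)s + 7.4·27.6 = 0.
That is s² + 16.72s + 204.2 = 0, so ω_n = 14.29 rad/s and ζ = 16.72/(2·14.29) = 0.585.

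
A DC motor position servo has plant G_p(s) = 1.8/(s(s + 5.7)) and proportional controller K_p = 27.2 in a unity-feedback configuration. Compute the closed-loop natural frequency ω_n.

The closed-loop denominator is s(s+5.7) + 27.2·1.8 = s² + 5.7s + 48.96.
So ω_n² = 48.96 ⇒ ω_n = 6.997 rad/s, and ζ = 5.7/(2ω_n) = 0.407.

ω_n = 7 rad/s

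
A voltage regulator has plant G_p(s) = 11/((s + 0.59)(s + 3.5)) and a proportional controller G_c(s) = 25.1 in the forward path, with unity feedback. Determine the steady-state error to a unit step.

0.00742

The loop is type 0. Static position error constant K_pos = G_c(0)·G_p(0) = 25.1·5.327 = 133.7.
Steady-state error to a unit step: e_ss = 1/(1+K_pos) = 1/134.7 = 0.00742.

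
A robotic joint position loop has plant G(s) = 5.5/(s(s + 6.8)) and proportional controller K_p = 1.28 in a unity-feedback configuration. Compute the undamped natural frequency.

ω_n = 2.65 rad/s

1 + K_p·G(s) = 0 gives s² + 6.8s + 7.04 = 0.
So ω_n² = 7.04 ⇒ ω_n = 2.653 rad/s, and ζ = 6.8/(2ω_n) = 1.28.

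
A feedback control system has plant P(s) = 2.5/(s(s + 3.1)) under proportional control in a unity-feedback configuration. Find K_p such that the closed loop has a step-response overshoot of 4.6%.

From %OS = 100·exp(−πζ/√(1−ζ²)) = 4.6%, ζ = −ln(0.046)/√(π²+ln²(0.046)) = 0.7.
Characteristic equation s² + 3.1s + 2.5K_p = 0 gives ζ = 3.1/(2√(2.5K_p)).
Setting ζ = 0.7: √(2.5K_p) = 3.1/(2·0.7) = 2.214, so K_p = 4.903/2.5 = 1.96.

K_p = 1.96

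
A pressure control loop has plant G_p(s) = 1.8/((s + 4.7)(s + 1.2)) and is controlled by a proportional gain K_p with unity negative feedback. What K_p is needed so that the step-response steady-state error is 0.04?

For a type-0 loop with proportional control, e_ss = 1/(1 + K_p·G_p(0)).
G_p(0) = 0.3191. Require 1/(1 + K_p·0.3191) = 0.04, so 1 + 0.3191·K_p = 25.
K_p = (25 − 1)/0.3191 = 75.2.

K_p = 75.2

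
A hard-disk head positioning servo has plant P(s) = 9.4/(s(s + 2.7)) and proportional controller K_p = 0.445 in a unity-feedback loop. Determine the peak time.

T_p = 2.04 s

From 1 + K_pP(s) = 0: s² + 2.7s + 4.183 = 0 ⇒ ω_n = 2.045, ζ = 0.6601.
Damped frequency ω_d = ω_n√(1−ζ²) = 1.536 rad/s, so peak time T_p = π/ω_d = 2.04 s.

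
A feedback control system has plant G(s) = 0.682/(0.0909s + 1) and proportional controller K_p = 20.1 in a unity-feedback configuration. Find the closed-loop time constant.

Closed loop: T(s) = K_p·G/(1+K_p·G) = 13.71/(0.0909s + 1 + 13.71), with pole at s = −(1 + 13.71)/0.0909 = −161.8.
Closed-loop time constant τ = 1/161.8 = 0.00618 s.

τ = 0.00618 s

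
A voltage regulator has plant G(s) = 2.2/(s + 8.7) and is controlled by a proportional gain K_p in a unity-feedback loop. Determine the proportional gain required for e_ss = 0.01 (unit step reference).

The loop is type 0, so e_ss(step) = 1/(1 + K_pos) with K_pos = K_p·G(0).
G(0) = 0.2529. Require 1/(1 + K_p·0.2529) = 0.01, so 1 + 0.2529·K_p = 100.
K_p = (100 − 1)/0.2529 = 391.

K_p = 391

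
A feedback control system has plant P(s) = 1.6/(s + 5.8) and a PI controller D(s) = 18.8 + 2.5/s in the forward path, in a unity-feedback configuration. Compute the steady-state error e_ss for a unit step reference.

The open loop D(s)P(s) has a pole at the origin (type 1), so the static position error constant is infinite and e_ss = 1/(1+∞) = 0.

0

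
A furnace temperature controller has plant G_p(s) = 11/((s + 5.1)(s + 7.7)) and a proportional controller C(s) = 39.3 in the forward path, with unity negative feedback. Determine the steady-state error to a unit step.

0.0833

The loop is type 0. Static position error constant K_pos = C(0)·G_p(0) = 39.3·0.2801 = 11.01.
Steady-state error to a unit step: e_ss = 1/(1+K_pos) = 1/12.01 = 0.0833.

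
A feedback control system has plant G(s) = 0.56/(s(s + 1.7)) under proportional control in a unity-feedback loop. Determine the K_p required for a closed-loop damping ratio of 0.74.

Closed-loop characteristic equation: s² + 1.7s + K_p·0.56 = 0.
So ω_n = √(0.56K_p) and 2ζω_n = 1.7, giving ζ = 1.7/(2√(0.56K_p)).
Setting ζ = 0.74: √(0.56K_p) = 1.7/(2·0.74) = 1.149, so K_p = 1.319/0.56 = 2.36.

K_p = 2.36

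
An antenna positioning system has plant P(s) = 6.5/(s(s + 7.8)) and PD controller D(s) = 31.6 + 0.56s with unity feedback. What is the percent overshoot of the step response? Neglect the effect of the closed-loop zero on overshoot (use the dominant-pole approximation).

Forward path: (31.6 + 0.56s)·6.5/(s(s+7.8)). The closed-loop characteristic equation is s² + (7.8 + 6.5·0.56)s + 6.5·31.6 = 0.
That is s² + 11.44s + 205.4 = 0, so ω_n = 14.33 rad/s and ζ = 11.44/(2·14.33) = 0.3991.
%OS = 100·exp(−πζ/√(1−ζ²)) = 25.5%.

25.5%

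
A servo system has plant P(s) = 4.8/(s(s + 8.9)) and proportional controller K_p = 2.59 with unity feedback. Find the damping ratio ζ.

ζ = 1.26

1 + K_p·P(s) = 0 gives s² + 8.9s + 12.43 = 0.
So ω_n² = 12.43 ⇒ ω_n = 3.526 rad/s, and ζ = 8.9/(2ω_n) = 1.26.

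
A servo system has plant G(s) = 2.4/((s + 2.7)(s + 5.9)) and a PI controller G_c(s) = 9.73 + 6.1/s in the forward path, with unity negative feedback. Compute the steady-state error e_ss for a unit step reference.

The open loop G_c(s)G(s) has a pole at the origin (type 1), so the static position error constant is infinite and e_ss = 1/(1+∞) = 0.

0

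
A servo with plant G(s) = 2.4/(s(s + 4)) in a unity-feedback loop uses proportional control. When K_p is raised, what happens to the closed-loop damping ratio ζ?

decrease

ζ = 4/(2√(2.4K_p)); increasing K_p raises the denominator, so ζ falls.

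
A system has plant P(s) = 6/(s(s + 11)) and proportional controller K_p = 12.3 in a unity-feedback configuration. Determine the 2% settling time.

Closed-loop characteristic equation: s² + 11s + 73.8 = 0, so ω_n = 8.591 rad/s and ζ = 11/(2·8.591) = 0.6402.
2% settling time T_s ≈ 4/(ζω_n) = 4/5.5 = 0.727 s.

T_s ≈ 0.727 s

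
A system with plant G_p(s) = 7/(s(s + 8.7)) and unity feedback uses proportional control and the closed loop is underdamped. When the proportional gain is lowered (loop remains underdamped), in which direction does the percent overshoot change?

ζ = 8.7/(2√(7K_p)) rises as K_p falls; higher damping means less overshoot.

decrease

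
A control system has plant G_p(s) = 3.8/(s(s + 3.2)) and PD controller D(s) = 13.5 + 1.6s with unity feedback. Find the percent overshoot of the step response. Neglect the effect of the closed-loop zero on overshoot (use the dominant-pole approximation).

Forward path: (13.5 + 1.6s)·3.8/(s(s+3.2)). The closed-loop characteristic equation is s² + (3.2 + 3.8·1.6)s + 3.8·13.5 = 0.
That is s² + 9.28s + 51.3 = 0, so ω_n = 7.162 rad/s and ζ = 9.28/(2·7.162) = 0.6478.
%OS = 100·exp(−πζ/√(1−ζ²)) = 6.91%.

6.91%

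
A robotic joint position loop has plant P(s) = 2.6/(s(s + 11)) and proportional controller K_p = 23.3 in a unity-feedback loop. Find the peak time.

T_p = 0.57 s

The closed-loop denominator s² + 11s + 60.58 gives ω_n = √60.58 = 7.783 and ζ = 11/(2ω_n) = 0.7066.
Damped frequency ω_d = ω_n√(1−ζ²) = 5.507 rad/s, so peak time T_p = π/ω_d = 0.57 s.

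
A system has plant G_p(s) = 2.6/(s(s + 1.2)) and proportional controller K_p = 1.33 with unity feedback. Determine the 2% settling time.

The closed-loop denominator s² + 1.2s + 3.458 gives ω_n = √3.458 = 1.86 and ζ = 1.2/(2ω_n) = 0.3227.
2% settling time T_s ≈ 4/(ζω_n) = 4/0.6 = 6.67 s.

T_s ≈ 6.67 s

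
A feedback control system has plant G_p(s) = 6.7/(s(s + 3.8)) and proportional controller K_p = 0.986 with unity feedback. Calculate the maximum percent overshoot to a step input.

The closed-loop denominator s² + 3.8s + 6.606 gives ω_n = √6.606 = 2.57 and ζ = 3.8/(2ω_n) = 0.7392.
%OS = 100·exp(−πζ/√(1−ζ²)) = 100·exp(−π·0.7392/√0.4535) = 3.18%.

3.18%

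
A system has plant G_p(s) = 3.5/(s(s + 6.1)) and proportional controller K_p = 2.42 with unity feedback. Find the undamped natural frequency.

With unity feedback the closed-loop characteristic equation is s² + 6.1s + 2.42·3.5 = s² + 6.1s + 8.47 = 0.
So ω_n² = 8.47 ⇒ ω_n = 2.91 rad/s, and ζ = 6.1/(2ω_n) = 1.05.

ω_n = 2.91 rad/s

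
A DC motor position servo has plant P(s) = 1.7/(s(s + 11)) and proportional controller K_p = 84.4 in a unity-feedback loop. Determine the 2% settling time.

T_s ≈ 0.727 s

From 1 + K_pP(s) = 0: s² + 11s + 143.5 = 0 ⇒ ω_n = 11.98, ζ = 0.4592.
2% settling time T_s ≈ 4/(ζω_n) = 4/5.5 = 0.727 s.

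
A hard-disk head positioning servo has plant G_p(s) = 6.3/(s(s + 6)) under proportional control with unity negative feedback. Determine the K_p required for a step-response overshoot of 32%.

From %OS = 100·exp(−πζ/√(1−ζ²)) = 32%, ζ = −ln(0.32)/√(π²+ln²(0.32)) = 0.341.
Characteristic equation s² + 6s + 6.3K_p = 0 gives ζ = 6/(2√(6.3K_p)).
Setting ζ = 0.341: √(6.3K_p) = 6/(2·0.341) = 8.799, so K_p = 77.42/6.3 = 12.3.

K_p = 12.3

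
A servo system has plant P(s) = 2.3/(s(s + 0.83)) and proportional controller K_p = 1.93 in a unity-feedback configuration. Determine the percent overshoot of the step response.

53.2%

Closed-loop characteristic equation: s² + 0.83s + 4.439 = 0, so ω_n = 2.107 rad/s and ζ = 0.83/(2·2.107) = 0.197.
%OS = 100·exp(−πζ/√(1−ζ²)) = 100·exp(−π·0.197/√0.9612) = 53.2%.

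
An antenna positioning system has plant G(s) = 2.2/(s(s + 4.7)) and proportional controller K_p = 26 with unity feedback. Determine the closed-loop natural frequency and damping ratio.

ω_n = 7.56 rad/s, ζ = 0.311

The closed-loop denominator is s(s+4.7) + 26·2.2 = s² + 4.7s + 57.2.
Matching s² + 2ζω_n s + ω_n²: ω_n = √57.2 = 7.563 rad/s and 2ζω_n = 4.7, so ζ = 4.7/(2·7.563) = 0.311.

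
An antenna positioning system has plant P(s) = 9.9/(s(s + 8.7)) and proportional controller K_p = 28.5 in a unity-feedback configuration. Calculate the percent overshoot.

43.1%

Closed-loop characteristic equation: s² + 8.7s + 282.2 = 0, so ω_n = 16.8 rad/s and ζ = 8.7/(2·16.8) = 0.259.
%OS = 100·exp(−πζ/√(1−ζ²)) = 100·exp(−π·0.259/√0.9329) = 43.1%.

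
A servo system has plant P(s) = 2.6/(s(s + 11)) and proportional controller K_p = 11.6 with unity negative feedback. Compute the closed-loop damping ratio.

The closed-loop denominator is s(s+11) + 11.6·2.6 = s² + 11s + 30.16.
Matching s² + 2ζω_n s + ω_n²: ω_n = √30.16 = 5.492 rad/s and 2ζω_n = 11, so ζ = 11/(2·5.492) = 1.

ζ = 1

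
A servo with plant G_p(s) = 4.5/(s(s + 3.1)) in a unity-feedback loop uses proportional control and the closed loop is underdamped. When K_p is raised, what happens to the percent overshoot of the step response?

increase

Characteristic equation s² + 3.1s + K_p·4.5 = 0: raising K_p raises ω_n while 2ζω_n = 3.1 is fixed, so ζ falls and overshoot grows.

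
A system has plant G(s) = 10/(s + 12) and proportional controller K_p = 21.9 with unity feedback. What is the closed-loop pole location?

Closed-loop transfer function: T(s) = K_p·G(s)/(1 + K_p·G(s)) = 219/(s + 12 + 219) = 219/(s + 231).
The closed-loop pole is at s = −231.

s = -231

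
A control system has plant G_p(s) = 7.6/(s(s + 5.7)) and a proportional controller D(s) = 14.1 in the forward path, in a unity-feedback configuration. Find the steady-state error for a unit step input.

0

The open loop D(s)G_p(s) has a pole at the origin (type 1), so the static position error constant is infinite and e_ss = 1/(1+∞) = 0.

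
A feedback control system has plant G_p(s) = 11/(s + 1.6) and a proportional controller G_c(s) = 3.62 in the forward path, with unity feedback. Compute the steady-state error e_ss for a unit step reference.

The loop is type 0. Static position error constant K_pos = G_c(0)·G_p(0) = 3.62·6.875 = 24.89.
Steady-state error to a unit step: e_ss = 1/(1+K_pos) = 1/25.89 = 0.0386.

0.0386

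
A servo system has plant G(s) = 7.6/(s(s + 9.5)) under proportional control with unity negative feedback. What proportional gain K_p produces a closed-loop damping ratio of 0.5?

K_p = 11.9

Closed-loop characteristic equation: s² + 9.5s + K_p·7.6 = 0.
So ω_n = √(7.6K_p) and 2ζω_n = 9.5, giving ζ = 9.5/(2√(7.6K_p)).
Setting ζ = 0.5: √(7.6K_p) = 9.5/(2·0.5) = 9.5, so K_p = 90.25/7.6 = 11.9.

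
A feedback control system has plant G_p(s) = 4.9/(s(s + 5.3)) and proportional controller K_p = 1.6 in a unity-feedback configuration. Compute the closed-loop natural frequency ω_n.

ω_n = 2.8 rad/s

With unity feedback the closed-loop characteristic equation is s² + 5.3s + 1.6·4.9 = s² + 5.3s + 7.84 = 0.
Matching s² + 2ζω_n s + ω_n²: ω_n = √7.84 = 2.8 rad/s and 2ζω_n = 5.3, so ζ = 5.3/(2·2.8) = 0.946.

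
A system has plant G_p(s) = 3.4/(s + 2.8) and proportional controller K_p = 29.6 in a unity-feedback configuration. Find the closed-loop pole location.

s = -103.4

Closed-loop transfer function: T(s) = K_p·G_p(s)/(1 + K_p·G_p(s)) = 100.6/(s + 2.8 + 100.6) = 100.6/(s + 103.4).
The closed-loop pole is at s = −103.4.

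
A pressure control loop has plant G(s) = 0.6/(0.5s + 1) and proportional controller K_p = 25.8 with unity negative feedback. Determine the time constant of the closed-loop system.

τ = 0.0303 s

Closed loop: T(s) = K_p·G/(1+K_p·G) = 15.48/(0.5s + 1 + 15.48), with pole at s = −(1 + 15.48)/0.5 = −32.96.
Closed-loop time constant τ = 1/32.96 = 0.0303 s.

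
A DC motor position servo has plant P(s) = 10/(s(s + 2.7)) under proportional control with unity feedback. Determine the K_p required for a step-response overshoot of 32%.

K_p = 1.57

From %OS = 100·exp(−πζ/√(1−ζ²)) = 32%, ζ = −ln(0.32)/√(π²+ln²(0.32)) = 0.341.
Characteristic equation s² + 2.7s + 10K_p = 0 gives ζ = 2.7/(2√(10K_p)).
Setting ζ = 0.341: √(10K_p) = 2.7/(2·0.341) = 3.959, so K_p = 15.68/10 = 1.57.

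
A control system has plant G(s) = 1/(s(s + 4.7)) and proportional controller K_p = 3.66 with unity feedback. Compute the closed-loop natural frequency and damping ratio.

ω_n = 1.91 rad/s, ζ = 1.23

The closed-loop denominator is s(s+4.7) + 3.66·1 = s² + 4.7s + 3.66.
So ω_n² = 3.66 ⇒ ω_n = 1.913 rad/s, and ζ = 4.7/(2ω_n) = 1.23.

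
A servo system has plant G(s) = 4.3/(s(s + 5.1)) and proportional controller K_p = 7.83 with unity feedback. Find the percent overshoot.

The closed-loop denominator s² + 5.1s + 33.67 gives ω_n = √33.67 = 5.802 and ζ = 5.1/(2ω_n) = 0.4395.
%OS = 100·exp(−πζ/√(1−ζ²)) = 100·exp(−π·0.4395/√0.8069) = 21.5%.

21.5%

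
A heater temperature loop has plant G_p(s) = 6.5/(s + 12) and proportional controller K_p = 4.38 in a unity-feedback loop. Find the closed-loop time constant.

τ = 0.0247 s

Closed-loop transfer function: T(s) = K_p·G_p(s)/(1 + K_p·G_p(s)) = 28.47/(s + 12 + 28.47) = 28.47/(s + 40.47).
Time constant τ = 1/40.47 = 0.0247 s.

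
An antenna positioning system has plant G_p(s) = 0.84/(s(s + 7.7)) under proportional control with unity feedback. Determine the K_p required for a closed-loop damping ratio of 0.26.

Closed-loop characteristic equation: s² + 7.7s + K_p·0.84 = 0.
So ω_n = √(0.84K_p) and 2ζω_n = 7.7, giving ζ = 7.7/(2√(0.84K_p)).
Setting ζ = 0.26: √(0.84K_p) = 7.7/(2·0.26) = 14.81, so K_p = 219.3/0.84 = 261.

K_p = 261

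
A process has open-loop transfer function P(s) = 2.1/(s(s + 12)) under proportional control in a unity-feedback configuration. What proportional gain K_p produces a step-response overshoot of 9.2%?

From %OS = 100·exp(−πζ/√(1−ζ²)) = 9.2%, ζ = −ln(0.092)/√(π²+ln²(0.092)) = 0.6048.
Characteristic equation s² + 12s + 2.1K_p = 0 gives ζ = 12/(2√(2.1K_p)).
Setting ζ = 0.6048: √(2.1K_p) = 12/(2·0.6048) = 9.92, so K_p = 98.41/2.1 = 46.9.

K_p = 46.9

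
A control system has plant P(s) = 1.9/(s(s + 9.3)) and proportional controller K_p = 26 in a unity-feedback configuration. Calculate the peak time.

T_p = 0.596 s

The closed-loop denominator s² + 9.3s + 49.4 gives ω_n = √49.4 = 7.029 and ζ = 9.3/(2ω_n) = 0.6616.
Damped frequency ω_d = ω_n√(1−ζ²) = 5.27 rad/s, so peak time T_p = π/ω_d = 0.596 s.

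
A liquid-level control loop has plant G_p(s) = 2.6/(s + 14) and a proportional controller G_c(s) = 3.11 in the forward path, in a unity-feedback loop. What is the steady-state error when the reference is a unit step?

0.634

The loop is type 0. Static position error constant K_pos = G_c(0)·G_p(0) = 3.11·0.1857 = 0.5776.
Steady-state error to a unit step: e_ss = 1/(1+K_pos) = 1/1.578 = 0.634.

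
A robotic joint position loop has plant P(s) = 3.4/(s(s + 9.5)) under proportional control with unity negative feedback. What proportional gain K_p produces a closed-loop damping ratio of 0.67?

K_p = 14.8

Closed-loop characteristic equation: s² + 9.5s + K_p·3.4 = 0.
So ω_n = √(3.4K_p) and 2ζω_n = 9.5, giving ζ = 9.5/(2√(3.4K_p)).
Setting ζ = 0.67: √(3.4K_p) = 9.5/(2·0.67) = 7.09, so K_p = 50.26/3.4 = 14.8.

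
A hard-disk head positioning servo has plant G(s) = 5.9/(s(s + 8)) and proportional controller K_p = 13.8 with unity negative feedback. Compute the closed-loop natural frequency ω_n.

1 + K_p·G(s) = 0 gives s² + 8s + 81.42 = 0.
So ω_n² = 81.42 ⇒ ω_n = 9.023 rad/s, and ζ = 8/(2ω_n) = 0.443.

ω_n = 9.02 rad/s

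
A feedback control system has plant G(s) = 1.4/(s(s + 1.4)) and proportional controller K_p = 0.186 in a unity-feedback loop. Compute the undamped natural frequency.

ω_n = 0.51 rad/s

1 + K_p·G(s) = 0 gives s² + 1.4s + 0.2604 = 0.
So ω_n² = 0.2604 ⇒ ω_n = 0.5103 rad/s, and ζ = 1.4/(2ω_n) = 1.37.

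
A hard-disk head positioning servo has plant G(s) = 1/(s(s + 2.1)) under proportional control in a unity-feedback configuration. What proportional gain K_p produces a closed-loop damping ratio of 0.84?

Closed-loop characteristic equation: s² + 2.1s + K_p·1 = 0.
So ω_n = √(1K_p) and 2ζω_n = 2.1, giving ζ = 2.1/(2√(1K_p)).
Setting ζ = 0.84: √(1K_p) = 2.1/(2·0.84) = 1.25, so K_p = 1.562/1 = 1.56.

K_p = 1.56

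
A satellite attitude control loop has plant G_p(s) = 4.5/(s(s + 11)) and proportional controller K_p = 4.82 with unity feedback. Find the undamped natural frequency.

ω_n = 4.66 rad/s

With unity feedback the closed-loop characteristic equation is s² + 11s + 4.82·4.5 = s² + 11s + 21.69 = 0.
Matching s² + 2ζω_n s + ω_n²: ω_n = √21.69 = 4.657 rad/s and 2ζω_n = 11, so ζ = 11/(2·4.657) = 1.18.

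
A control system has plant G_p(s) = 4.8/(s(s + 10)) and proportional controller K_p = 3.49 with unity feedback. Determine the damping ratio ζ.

ζ = 1.22

With unity feedback the closed-loop characteristic equation is s² + 10s + 3.49·4.8 = s² + 10s + 16.75 = 0.
So ω_n² = 16.75 ⇒ ω_n = 4.093 rad/s, and ζ = 10/(2ω_n) = 1.22.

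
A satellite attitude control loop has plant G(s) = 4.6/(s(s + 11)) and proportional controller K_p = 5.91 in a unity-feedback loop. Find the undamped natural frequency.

ω_n = 5.21 rad/s

1 + K_p·G(s) = 0 gives s² + 11s + 27.19 = 0.
Matching s² + 2ζω_n s + ω_n²: ω_n = √27.19 = 5.214 rad/s and 2ζω_n = 11, so ζ = 11/(2·5.214) = 1.05.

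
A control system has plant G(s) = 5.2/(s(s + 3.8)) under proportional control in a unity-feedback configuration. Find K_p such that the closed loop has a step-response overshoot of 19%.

K_p = 3.18

From %OS = 100·exp(−πζ/√(1−ζ²)) = 19%, ζ = −ln(0.19)/√(π²+ln²(0.19)) = 0.4673.
Characteristic equation s² + 3.8s + 5.2K_p = 0 gives ζ = 3.8/(2√(5.2K_p)).
Setting ζ = 0.4673: √(5.2K_p) = 3.8/(2·0.4673) = 4.066, so K_p = 16.53/5.2 = 3.18.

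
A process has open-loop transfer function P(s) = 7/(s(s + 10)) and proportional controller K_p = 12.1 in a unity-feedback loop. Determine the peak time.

The closed-loop denominator s² + 10s + 84.7 gives ω_n = √84.7 = 9.203 and ζ = 10/(2ω_n) = 0.5433.
Damped frequency ω_d = ω_n√(1−ζ²) = 7.727 rad/s, so peak time T_p = π/ω_d = 0.407 s.

T_p = 0.407 s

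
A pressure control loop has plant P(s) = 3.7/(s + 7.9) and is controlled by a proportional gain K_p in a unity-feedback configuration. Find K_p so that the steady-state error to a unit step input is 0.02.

The loop is type 0, so e_ss(step) = 1/(1 + K_pos) with K_pos = K_p·P(0).
P(0) = 0.4684. Require 1/(1 + K_p·0.4684) = 0.02, so 1 + 0.4684·K_p = 50.
K_p = (50 − 1)/0.4684 = 105.

K_p = 105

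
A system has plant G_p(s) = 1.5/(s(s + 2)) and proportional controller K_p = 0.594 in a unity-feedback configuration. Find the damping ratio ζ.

With unity feedback the closed-loop characteristic equation is s² + 2s + 0.594·1.5 = s² + 2s + 0.891 = 0.
Matching s² + 2ζω_n s + ω_n²: ω_n = √0.891 = 0.9439 rad/s and 2ζω_n = 2, so ζ = 2/(2·0.9439) = 1.06.

ζ = 1.06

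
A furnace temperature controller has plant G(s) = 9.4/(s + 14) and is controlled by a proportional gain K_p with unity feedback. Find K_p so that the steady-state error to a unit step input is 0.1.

Steady-state error for a unit step on this type-0 loop is 1/(1 + K_p·G(0)).
G(0) = 0.6714. Require 1/(1 + K_p·0.6714) = 0.1, so 1 + 0.6714·K_p = 10.
K_p = (10 − 1)/0.6714 = 13.4.

K_p = 13.4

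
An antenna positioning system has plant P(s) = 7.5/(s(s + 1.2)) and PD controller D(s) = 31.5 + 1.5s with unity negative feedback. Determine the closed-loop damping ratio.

ζ = 0.405

Forward path: (31.5 + 1.5s)·7.5/(s(s+1.2)). The closed-loop characteristic equation is s² + (1.2 + 7.5·1.5)s + 7.5·31.5 = 0.
That is s² + 12.45s + 236.2 = 0, so ω_n = 15.37 rad/s and ζ = 12.45/(2·15.37) = 0.405.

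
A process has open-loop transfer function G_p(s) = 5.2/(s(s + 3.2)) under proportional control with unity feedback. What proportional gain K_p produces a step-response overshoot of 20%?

From %OS = 100·exp(−πζ/√(1−ζ²)) = 20%, ζ = −ln(0.2)/√(π²+ln²(0.2)) = 0.4559.
Characteristic equation s² + 3.2s + 5.2K_p = 0 gives ζ = 3.2/(2√(5.2K_p)).
Setting ζ = 0.4559: √(5.2K_p) = 3.2/(2·0.4559) = 3.509, so K_p = 12.31/5.2 = 2.37.

K_p = 2.37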